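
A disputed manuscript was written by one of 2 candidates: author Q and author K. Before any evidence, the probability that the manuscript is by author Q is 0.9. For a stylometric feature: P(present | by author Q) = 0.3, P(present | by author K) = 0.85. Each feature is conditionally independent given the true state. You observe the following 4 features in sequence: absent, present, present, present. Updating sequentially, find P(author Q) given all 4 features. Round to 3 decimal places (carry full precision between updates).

After 'absent': P(author Q) = 0.7·0.9000 / (0.7·0.9000 + 0.15·0.1000) ≈ 0.9767
After 'present': P(author Q) = 0.3·0.9767 / (0.3·0.9767 + 0.85·0.0233) ≈ 0.9368
After 'present': P(author Q) = 0.3·0.9368 / (0.3·0.9368 + 0.85·0.0632) ≈ 0.8395
After 'present': P(author Q) = 0.3·0.8395 / (0.3·0.8395 + 0.85·0.1605) ≈ 0.6487

0.649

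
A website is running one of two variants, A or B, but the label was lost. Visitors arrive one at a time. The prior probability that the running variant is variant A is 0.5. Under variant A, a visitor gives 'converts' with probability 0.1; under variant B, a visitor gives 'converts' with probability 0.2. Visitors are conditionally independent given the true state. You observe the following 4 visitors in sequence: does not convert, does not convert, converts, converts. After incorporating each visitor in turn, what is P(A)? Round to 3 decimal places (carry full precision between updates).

After 'does not convert': P(A) = 0.9·0.5000 / (0.9·0.5000 + 0.8·0.5000) ≈ 0.5294
After 'does not convert': P(A) = 0.9·0.5294 / (0.9·0.5294 + 0.8·0.4706) ≈ 0.5586
After 'converts': P(A) = 0.1·0.5586 / (0.1·0.5586 + 0.2·0.4414) ≈ 0.3876
After 'converts': P(A) = 0.1·0.3876 / (0.1·0.3876 + 0.2·0.6124) ≈ 0.2404

0.240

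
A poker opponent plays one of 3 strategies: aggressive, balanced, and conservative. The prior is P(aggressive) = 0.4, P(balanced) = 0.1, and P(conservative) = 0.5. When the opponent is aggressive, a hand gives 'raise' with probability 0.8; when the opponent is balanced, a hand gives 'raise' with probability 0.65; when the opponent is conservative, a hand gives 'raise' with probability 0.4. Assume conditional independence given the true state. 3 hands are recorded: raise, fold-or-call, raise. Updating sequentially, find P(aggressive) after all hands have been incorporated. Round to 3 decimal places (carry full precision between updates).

0.449

After 'raise': normaliser = 0.8·0.4000 + 0.65·0.1000 + 0.4·0.5000; P(aggressive) ≈ 0.5470, P(balanced) ≈ 0.1111, P(conservative) ≈ 0.3419
After 'fold-or-call': normaliser = 0.2·0.5470 + 0.35·0.1111 + 0.6·0.3419; P(aggressive) ≈ 0.3096, P(balanced) ≈ 0.1100, P(conservative) ≈ 0.5804
After 'raise': normaliser = 0.8·0.3096 + 0.65·0.1100 + 0.4·0.5804; P(aggressive) ≈ 0.4492, P(balanced) ≈ 0.1297, P(conservative) ≈ 0.4211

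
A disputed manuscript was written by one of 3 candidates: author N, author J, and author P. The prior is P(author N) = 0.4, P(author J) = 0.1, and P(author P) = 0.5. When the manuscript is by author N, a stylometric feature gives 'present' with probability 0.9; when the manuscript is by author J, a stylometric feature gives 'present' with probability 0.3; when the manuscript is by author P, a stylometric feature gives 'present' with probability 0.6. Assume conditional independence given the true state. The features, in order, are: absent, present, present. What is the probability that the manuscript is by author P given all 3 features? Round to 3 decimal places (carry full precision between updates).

0.650

After 'absent': normaliser = 0.1·0.4000 + 0.7·0.1000 + 0.4·0.5000; P(author N) ≈ 0.1290, P(author J) ≈ 0.2258, P(author P) ≈ 0.6452
After 'present': normaliser = 0.9·0.1290 + 0.3·0.2258 + 0.6·0.6452; P(author N) ≈ 0.2034, P(author J) ≈ 0.1186, P(author P) ≈ 0.6780
After 'present': normaliser = 0.9·0.2034 + 0.3·0.1186 + 0.6·0.6780; P(author N) ≈ 0.2927, P(author J) ≈ 0.0569, P(author P) ≈ 0.6504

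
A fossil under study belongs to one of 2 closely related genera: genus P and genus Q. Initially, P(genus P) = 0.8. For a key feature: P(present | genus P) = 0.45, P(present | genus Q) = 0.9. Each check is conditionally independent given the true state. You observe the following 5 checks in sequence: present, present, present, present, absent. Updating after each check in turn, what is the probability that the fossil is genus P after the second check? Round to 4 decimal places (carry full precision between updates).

Apply Bayes' rule sequentially, carrying P(genus P) forward.
After 'present': P(genus P) = 0.45·0.8000 / (0.45·0.8000 + 0.9·0.2000) ≈ 0.6667
After 'present': P(genus P) = 0.45·0.6667 / (0.45·0.6667 + 0.9·0.3333) ≈ 0.5000

0.5000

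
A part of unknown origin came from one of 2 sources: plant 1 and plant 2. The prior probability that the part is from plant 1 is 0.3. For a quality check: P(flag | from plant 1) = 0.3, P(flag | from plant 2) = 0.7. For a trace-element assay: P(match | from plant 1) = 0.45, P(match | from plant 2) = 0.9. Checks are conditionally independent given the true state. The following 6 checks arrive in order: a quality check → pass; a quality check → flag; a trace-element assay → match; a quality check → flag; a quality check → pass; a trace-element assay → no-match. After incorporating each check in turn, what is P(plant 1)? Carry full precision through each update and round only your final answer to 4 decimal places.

After a quality check='pass': P(plant 1) = 0.7·0.3000 / (0.7·0.3000 + 0.3·0.7000) ≈ 0.5000
After a quality check='flag': P(plant 1) = 0.3·0.5000 / (0.3·0.5000 + 0.7·0.5000) ≈ 0.3000
After a trace-element assay='match': P(plant 1) = 0.45·0.3000 / (0.45·0.3000 + 0.9·0.7000) ≈ 0.1765
After a quality check='flag': P(plant 1) = 0.3·0.1765 / (0.3·0.1765 + 0.7·0.8235) ≈ 0.0841
After a quality check='pass': P(plant 1) = 0.7·0.0841 / (0.7·0.0841 + 0.3·0.9159) ≈ 0.1765
After a trace-element assay='no-match': P(plant 1) = 0.55·0.1765 / (0.55·0.1765 + 0.1·0.8235) ≈ 0.5410

0.5410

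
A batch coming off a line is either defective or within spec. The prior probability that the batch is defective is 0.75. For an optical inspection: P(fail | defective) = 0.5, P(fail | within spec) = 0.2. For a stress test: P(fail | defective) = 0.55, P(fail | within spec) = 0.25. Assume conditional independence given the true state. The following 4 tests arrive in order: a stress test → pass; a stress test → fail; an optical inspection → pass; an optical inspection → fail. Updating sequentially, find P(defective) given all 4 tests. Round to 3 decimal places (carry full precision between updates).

0.861

Each posterior becomes the prior for the next update.
After a stress test='pass': P(defective) = 0.45·0.7500 / (0.45·0.7500 + 0.75·0.2500) ≈ 0.6429
After a stress test='fail': P(defective) = 0.55·0.6429 / (0.55·0.6429 + 0.25·0.3571) ≈ 0.7984
After an optical inspection='pass': P(defective) = 0.5·0.7984 / (0.5·0.7984 + 0.8·0.2016) ≈ 0.7122
After an optical inspection='fail': P(defective) = 0.5·0.7122 / (0.5·0.7122 + 0.2·0.2878) ≈ 0.8609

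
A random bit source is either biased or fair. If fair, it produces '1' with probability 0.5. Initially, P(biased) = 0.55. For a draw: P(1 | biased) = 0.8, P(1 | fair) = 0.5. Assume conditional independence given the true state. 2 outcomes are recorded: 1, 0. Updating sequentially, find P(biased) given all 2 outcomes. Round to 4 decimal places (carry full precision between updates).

0.4389

After '1': P(biased) = 0.8·0.5500 / (0.8·0.5500 + 0.5·0.4500) ≈ 0.6617
After '0': P(biased) = 0.2·0.6617 / (0.2·0.6617 + 0.5·0.3383) ≈ 0.4389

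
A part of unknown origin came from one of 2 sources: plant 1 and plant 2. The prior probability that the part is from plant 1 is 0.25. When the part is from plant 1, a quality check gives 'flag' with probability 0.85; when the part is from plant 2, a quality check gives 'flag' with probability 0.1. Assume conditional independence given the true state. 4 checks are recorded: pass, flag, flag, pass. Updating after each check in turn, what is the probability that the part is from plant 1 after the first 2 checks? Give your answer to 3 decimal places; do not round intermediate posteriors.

0.321

After 'pass': P(plant 1) = 0.15·0.2500 / (0.15·0.2500 + 0.9·0.7500) ≈ 0.0526
After 'flag': P(plant 1) = 0.85·0.0526 / (0.85·0.0526 + 0.1·0.9474) ≈ 0.3208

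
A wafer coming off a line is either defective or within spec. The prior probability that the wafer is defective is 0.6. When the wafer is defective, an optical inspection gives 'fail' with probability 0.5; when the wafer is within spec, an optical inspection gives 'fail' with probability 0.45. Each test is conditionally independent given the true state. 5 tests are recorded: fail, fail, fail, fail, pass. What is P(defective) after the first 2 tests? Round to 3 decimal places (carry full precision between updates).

0.649

After 'fail': P(defective) = 0.5·0.6000 / (0.5·0.6000 + 0.45·0.4000) ≈ 0.6250
After 'fail': P(defective) = 0.5·0.6250 / (0.5·0.6250 + 0.45·0.3750) ≈ 0.6494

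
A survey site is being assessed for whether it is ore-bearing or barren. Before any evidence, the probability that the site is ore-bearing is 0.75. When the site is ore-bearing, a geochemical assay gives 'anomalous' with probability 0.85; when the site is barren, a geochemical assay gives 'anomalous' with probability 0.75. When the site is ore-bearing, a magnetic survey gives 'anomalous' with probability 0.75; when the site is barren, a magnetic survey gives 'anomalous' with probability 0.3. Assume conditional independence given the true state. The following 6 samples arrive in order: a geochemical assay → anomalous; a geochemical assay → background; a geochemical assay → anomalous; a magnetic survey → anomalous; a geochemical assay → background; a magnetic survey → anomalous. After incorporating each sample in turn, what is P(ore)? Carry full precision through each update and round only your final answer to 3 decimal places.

0.897

After a geochemical assay='anomalous': P(ore) = 0.85·0.7500 / (0.85·0.7500 + 0.75·0.2500) ≈ 0.7727
After a geochemical assay='background': P(ore) = 0.15·0.7727 / (0.15·0.7727 + 0.25·0.2273) ≈ 0.6711
After a geochemical assay='anomalous': P(ore) = 0.85·0.6711 / (0.85·0.6711 + 0.75·0.3289) ≈ 0.6981
After a magnetic survey='anomalous': P(ore) = 0.75·0.6981 / (0.75·0.6981 + 0.3·0.3019) ≈ 0.8525
After a geochemical assay='background': P(ore) = 0.15·0.8525 / (0.15·0.8525 + 0.25·0.1475) ≈ 0.7762
After a magnetic survey='anomalous': P(ore) = 0.75·0.7762 / (0.75·0.7762 + 0.3·0.2238) ≈ 0.8966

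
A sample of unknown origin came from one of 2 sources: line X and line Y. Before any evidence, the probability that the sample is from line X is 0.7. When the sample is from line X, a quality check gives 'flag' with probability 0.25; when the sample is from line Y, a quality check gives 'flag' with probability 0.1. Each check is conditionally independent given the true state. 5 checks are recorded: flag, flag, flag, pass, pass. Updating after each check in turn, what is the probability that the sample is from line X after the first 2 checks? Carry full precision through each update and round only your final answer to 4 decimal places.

0.9358

Apply Bayes' rule sequentially, carrying P(line X) forward.
After 'flag': P(line X) = 0.25·0.7000 / (0.25·0.7000 + 0.1·0.3000) ≈ 0.8537
After 'flag': P(line X) = 0.25·0.8537 / (0.25·0.8537 + 0.1·0.1463) ≈ 0.9358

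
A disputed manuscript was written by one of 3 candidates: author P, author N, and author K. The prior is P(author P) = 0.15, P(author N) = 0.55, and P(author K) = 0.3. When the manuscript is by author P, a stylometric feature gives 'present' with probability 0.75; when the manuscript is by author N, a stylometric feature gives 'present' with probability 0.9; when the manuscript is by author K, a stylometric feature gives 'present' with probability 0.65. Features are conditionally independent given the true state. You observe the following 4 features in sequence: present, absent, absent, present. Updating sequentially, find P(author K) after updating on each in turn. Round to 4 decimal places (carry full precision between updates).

0.6148

After 'present': normaliser = 0.75·0.1500 + 0.9·0.5500 + 0.65·0.3000; P(author P) ≈ 0.1402, P(author N) ≈ 0.6168, P(author K) ≈ 0.2430
After 'absent': normaliser = 0.25·0.1402 + 0.1·0.6168 + 0.35·0.2430; P(author P) ≈ 0.1928, P(author N) ≈ 0.3393, P(author K) ≈ 0.4679
After 'absent': normaliser = 0.25·0.1928 + 0.1·0.3393 + 0.35·0.4679; P(author P) ≈ 0.1960, P(author N) ≈ 0.1380, P(author K) ≈ 0.6660
After 'present': normaliser = 0.75·0.1960 + 0.9·0.1380 + 0.65·0.6660; P(author P) ≈ 0.2088, P(author N) ≈ 0.1764, P(author K) ≈ 0.6148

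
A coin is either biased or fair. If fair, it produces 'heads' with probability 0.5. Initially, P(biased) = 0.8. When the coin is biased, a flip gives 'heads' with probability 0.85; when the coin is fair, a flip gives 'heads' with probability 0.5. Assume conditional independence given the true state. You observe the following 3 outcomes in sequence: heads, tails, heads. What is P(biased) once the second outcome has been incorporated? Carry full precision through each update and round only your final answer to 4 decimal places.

After 'heads': P(biased) = 0.85·0.8000 / (0.85·0.8000 + 0.5·0.2000) ≈ 0.8718
After 'tails': P(biased) = 0.15·0.8718 / (0.15·0.8718 + 0.5·0.1282) ≈ 0.6711

0.6711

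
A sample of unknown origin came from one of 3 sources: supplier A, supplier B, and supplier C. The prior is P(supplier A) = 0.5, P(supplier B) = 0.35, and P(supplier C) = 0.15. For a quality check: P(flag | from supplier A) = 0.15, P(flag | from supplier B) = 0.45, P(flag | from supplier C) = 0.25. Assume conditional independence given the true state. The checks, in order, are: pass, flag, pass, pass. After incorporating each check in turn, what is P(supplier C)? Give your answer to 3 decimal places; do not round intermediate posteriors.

0.180

After 'pass': normaliser = 0.85·0.5000 + 0.55·0.3500 + 0.75·0.1500; P(supplier A) ≈ 0.5822, P(supplier B) ≈ 0.2637, P(supplier C) ≈ 0.1541
After 'flag': normaliser = 0.15·0.5822 + 0.45·0.2637 + 0.25·0.1541; P(supplier A) ≈ 0.3571, P(supplier B) ≈ 0.4853, P(supplier C) ≈ 0.1576
After 'pass': normaliser = 0.85·0.3571 + 0.55·0.4853 + 0.75·0.1576; P(supplier A) ≈ 0.4408, P(supplier B) ≈ 0.3876, P(supplier C) ≈ 0.1716
After 'pass': normaliser = 0.85·0.4408 + 0.55·0.3876 + 0.75·0.1716; P(supplier A) ≈ 0.5229, P(supplier B) ≈ 0.2975, P(supplier C) ≈ 0.1796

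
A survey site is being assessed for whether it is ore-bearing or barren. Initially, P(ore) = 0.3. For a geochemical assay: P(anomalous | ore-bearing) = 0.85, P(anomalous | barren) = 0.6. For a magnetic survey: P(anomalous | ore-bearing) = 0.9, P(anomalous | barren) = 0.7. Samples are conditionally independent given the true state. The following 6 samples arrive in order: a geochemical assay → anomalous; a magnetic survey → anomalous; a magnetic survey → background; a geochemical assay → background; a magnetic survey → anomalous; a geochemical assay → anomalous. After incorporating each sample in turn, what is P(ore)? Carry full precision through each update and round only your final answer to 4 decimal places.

After a geochemical assay='anomalous': P(ore) = 0.85·0.3000 / (0.85·0.3000 + 0.6·0.7000) ≈ 0.3778
After a magnetic survey='anomalous': P(ore) = 0.9·0.3778 / (0.9·0.3778 + 0.7·0.6222) ≈ 0.4384
After a magnetic survey='background': P(ore) = 0.1·0.4384 / (0.1·0.4384 + 0.3·0.5616) ≈ 0.2065
After a geochemical assay='background': P(ore) = 0.15·0.2065 / (0.15·0.2065 + 0.4·0.7935) ≈ 0.0889
After a magnetic survey='anomalous': P(ore) = 0.9·0.0889 / (0.9·0.0889 + 0.7·0.9111) ≈ 0.1115
After a geochemical assay='anomalous': P(ore) = 0.85·0.1115 / (0.85·0.1115 + 0.6·0.8885) ≈ 0.1509

0.1509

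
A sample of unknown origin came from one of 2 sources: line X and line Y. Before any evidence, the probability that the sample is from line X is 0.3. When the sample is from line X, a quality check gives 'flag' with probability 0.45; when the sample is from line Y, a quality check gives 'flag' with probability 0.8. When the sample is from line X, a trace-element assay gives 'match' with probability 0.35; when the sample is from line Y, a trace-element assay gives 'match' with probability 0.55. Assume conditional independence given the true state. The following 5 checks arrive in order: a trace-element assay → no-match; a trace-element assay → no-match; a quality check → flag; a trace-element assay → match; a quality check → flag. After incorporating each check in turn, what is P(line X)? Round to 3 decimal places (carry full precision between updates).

0.153

After a trace-element assay='no-match': P(line X) = 0.65·0.3000 / (0.65·0.3000 + 0.45·0.7000) ≈ 0.3824
After a trace-element assay='no-match': P(line X) = 0.65·0.3824 / (0.65·0.3824 + 0.45·0.6176) ≈ 0.4721
After a quality check='flag': P(line X) = 0.45·0.4721 / (0.45·0.4721 + 0.8·0.5279) ≈ 0.3347
After a trace-element assay='match': P(line X) = 0.35·0.3347 / (0.35·0.3347 + 0.55·0.6653) ≈ 0.2425
After a quality check='flag': P(line X) = 0.45·0.2425 / (0.45·0.2425 + 0.8·0.7575) ≈ 0.1526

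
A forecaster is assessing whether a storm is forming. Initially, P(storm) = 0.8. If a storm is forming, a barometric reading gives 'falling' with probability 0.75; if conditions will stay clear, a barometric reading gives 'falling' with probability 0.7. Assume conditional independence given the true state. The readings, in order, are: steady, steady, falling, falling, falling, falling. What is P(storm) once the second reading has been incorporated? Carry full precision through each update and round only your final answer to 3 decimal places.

0.735

After 'steady': P(storm) = 0.25·0.8000 / (0.25·0.8000 + 0.3·0.2000) ≈ 0.7692
After 'steady': P(storm) = 0.25·0.7692 / (0.25·0.7692 + 0.3·0.2308) ≈ 0.7353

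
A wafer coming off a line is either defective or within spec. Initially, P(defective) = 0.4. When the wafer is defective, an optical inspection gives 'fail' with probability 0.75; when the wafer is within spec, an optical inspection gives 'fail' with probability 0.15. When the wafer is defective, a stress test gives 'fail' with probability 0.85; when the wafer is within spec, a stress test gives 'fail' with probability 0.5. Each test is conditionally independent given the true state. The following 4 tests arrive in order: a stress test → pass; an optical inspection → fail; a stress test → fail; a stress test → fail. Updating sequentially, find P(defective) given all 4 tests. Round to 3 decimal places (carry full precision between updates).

Apply Bayes' rule sequentially, carrying P(defective) forward.
After a stress test='pass': P(defective) = 0.15·0.4000 / (0.15·0.4000 + 0.5·0.6000) ≈ 0.1667
After an optical inspection='fail': P(defective) = 0.75·0.1667 / (0.75·0.1667 + 0.15·0.8333) ≈ 0.5000
After a stress test='fail': P(defective) = 0.85·0.5000 / (0.85·0.5000 + 0.5·0.5000) ≈ 0.6296
After a stress test='fail': P(defective) = 0.85·0.6296 / (0.85·0.6296 + 0.5·0.3704) ≈ 0.7429

0.743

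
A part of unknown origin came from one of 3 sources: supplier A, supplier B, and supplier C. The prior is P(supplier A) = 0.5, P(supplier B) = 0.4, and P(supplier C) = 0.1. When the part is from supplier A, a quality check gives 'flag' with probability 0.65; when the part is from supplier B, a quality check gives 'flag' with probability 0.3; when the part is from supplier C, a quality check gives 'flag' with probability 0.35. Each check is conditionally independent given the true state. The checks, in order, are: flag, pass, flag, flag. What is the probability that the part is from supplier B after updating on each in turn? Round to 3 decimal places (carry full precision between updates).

0.129

Each posterior becomes the prior for the next update.
After 'flag': normaliser = 0.65·0.5000 + 0.3·0.4000 + 0.35·0.1000; P(supplier A) ≈ 0.6771, P(supplier B) ≈ 0.2500, P(supplier C) ≈ 0.0729
After 'pass': normaliser = 0.35·0.6771 + 0.7·0.2500 + 0.65·0.0729; P(supplier A) ≈ 0.5159, P(supplier B) ≈ 0.3810, P(supplier C) ≈ 0.1032
After 'flag': normaliser = 0.65·0.5159 + 0.3·0.3810 + 0.35·0.1032; P(supplier A) ≈ 0.6904, P(supplier B) ≈ 0.2353, P(supplier C) ≈ 0.0743
After 'flag': normaliser = 0.65·0.6904 + 0.3·0.2353 + 0.35·0.0743; P(supplier A) ≈ 0.8228, P(supplier B) ≈ 0.1294, P(supplier C) ≈ 0.0477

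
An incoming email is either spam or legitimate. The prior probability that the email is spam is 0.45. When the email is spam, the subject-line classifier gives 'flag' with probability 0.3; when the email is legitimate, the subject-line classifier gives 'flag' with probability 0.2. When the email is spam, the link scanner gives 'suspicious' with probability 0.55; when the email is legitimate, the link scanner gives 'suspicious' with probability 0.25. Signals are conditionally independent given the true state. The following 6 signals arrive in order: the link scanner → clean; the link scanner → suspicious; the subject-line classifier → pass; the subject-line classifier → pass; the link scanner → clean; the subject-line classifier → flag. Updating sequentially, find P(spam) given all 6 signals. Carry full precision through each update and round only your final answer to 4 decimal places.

0.4267

After the link scanner='clean': P(spam) = 0.45·0.4500 / (0.45·0.4500 + 0.75·0.5500) ≈ 0.3293
After the link scanner='suspicious': P(spam) = 0.55·0.3293 / (0.55·0.3293 + 0.25·0.6707) ≈ 0.5192
After the subject-line classifier='pass': P(spam) = 0.7·0.5192 / (0.7·0.5192 + 0.8·0.4808) ≈ 0.4859
After the subject-line classifier='pass': P(spam) = 0.7·0.4859 / (0.7·0.4859 + 0.8·0.5141) ≈ 0.4526
After the link scanner='clean': P(spam) = 0.45·0.4526 / (0.45·0.4526 + 0.75·0.5474) ≈ 0.3316
After the subject-line classifier='flag': P(spam) = 0.3·0.3316 / (0.3·0.3316 + 0.2·0.6684) ≈ 0.4267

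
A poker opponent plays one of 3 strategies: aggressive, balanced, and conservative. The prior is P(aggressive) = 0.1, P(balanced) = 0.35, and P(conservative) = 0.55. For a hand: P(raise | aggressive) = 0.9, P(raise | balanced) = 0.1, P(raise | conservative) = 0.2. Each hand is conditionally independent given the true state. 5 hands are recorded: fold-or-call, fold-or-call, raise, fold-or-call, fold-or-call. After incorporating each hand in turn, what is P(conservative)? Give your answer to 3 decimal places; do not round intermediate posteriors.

0.662

After 'fold-or-call': normaliser = 0.1·0.1000 + 0.9·0.3500 + 0.8·0.5500; P(aggressive) ≈ 0.0131, P(balanced) ≈ 0.4118, P(conservative) ≈ 0.5752
After 'fold-or-call': normaliser = 0.1·0.0131 + 0.9·0.4118 + 0.8·0.5752; P(aggressive) ≈ 0.0016, P(balanced) ≈ 0.4454, P(conservative) ≈ 0.5530
After 'raise': normaliser = 0.9·0.0016 + 0.1·0.4454 + 0.2·0.5530; P(aggressive) ≈ 0.0090, P(balanced) ≈ 0.2845, P(conservative) ≈ 0.7065
After 'fold-or-call': normaliser = 0.1·0.0090 + 0.9·0.2845 + 0.8·0.7065; P(aggressive) ≈ 0.0011, P(balanced) ≈ 0.3114, P(conservative) ≈ 0.6875
After 'fold-or-call': normaliser = 0.1·0.0011 + 0.9·0.3114 + 0.8·0.6875; P(aggressive) ≈ 0.0001, P(balanced) ≈ 0.3376, P(conservative) ≈ 0.6623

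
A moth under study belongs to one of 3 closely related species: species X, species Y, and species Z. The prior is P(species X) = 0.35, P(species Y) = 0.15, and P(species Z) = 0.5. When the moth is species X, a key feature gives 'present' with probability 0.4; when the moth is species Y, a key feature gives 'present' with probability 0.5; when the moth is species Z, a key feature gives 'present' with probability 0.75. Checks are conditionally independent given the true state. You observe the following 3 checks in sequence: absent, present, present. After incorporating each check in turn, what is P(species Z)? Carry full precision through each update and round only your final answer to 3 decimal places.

Apply Bayes' rule sequentially, carrying P(species Z) forward.
After 'absent': normaliser = 0.6·0.3500 + 0.5·0.1500 + 0.25·0.5000; P(species X) ≈ 0.5122, P(species Y) ≈ 0.1829, P(species Z) ≈ 0.3049
After 'present': normaliser = 0.4·0.5122 + 0.5·0.1829 + 0.75·0.3049; P(species X) ≈ 0.3902, P(species Y) ≈ 0.1742, P(species Z) ≈ 0.4355
After 'present': normaliser = 0.4·0.3902 + 0.5·0.1742 + 0.75·0.4355; P(species X) ≈ 0.2739, P(species Y) ≈ 0.1529, P(species Z) ≈ 0.5732

0.573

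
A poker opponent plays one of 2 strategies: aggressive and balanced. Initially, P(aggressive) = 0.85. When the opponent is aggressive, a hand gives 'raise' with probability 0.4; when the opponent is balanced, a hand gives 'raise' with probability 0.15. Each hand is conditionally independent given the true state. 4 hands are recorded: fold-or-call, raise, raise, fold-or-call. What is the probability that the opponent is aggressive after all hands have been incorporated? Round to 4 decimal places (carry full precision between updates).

After 'fold-or-call': P(aggressive) = 0.6·0.8500 / (0.6·0.8500 + 0.85·0.1500) ≈ 0.8000
After 'raise': P(aggressive) = 0.4·0.8000 / (0.4·0.8000 + 0.15·0.2000) ≈ 0.9143
After 'raise': P(aggressive) = 0.4·0.9143 / (0.4·0.9143 + 0.15·0.0857) ≈ 0.9660
After 'fold-or-call': P(aggressive) = 0.6·0.9660 / (0.6·0.9660 + 0.85·0.0340) ≈ 0.9526

0.9526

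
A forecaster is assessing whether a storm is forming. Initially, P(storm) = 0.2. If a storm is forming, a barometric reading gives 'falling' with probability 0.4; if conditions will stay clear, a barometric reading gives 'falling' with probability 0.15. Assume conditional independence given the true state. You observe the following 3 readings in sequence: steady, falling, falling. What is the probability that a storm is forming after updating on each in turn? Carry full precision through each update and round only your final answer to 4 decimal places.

After 'steady': P(storm) = 0.6·0.2000 / (0.6·0.2000 + 0.85·0.8000) ≈ 0.1500
After 'falling': P(storm) = 0.4·0.1500 / (0.4·0.1500 + 0.15·0.8500) ≈ 0.3200
After 'falling': P(storm) = 0.4·0.3200 / (0.4·0.3200 + 0.15·0.6800) ≈ 0.5565

0.5565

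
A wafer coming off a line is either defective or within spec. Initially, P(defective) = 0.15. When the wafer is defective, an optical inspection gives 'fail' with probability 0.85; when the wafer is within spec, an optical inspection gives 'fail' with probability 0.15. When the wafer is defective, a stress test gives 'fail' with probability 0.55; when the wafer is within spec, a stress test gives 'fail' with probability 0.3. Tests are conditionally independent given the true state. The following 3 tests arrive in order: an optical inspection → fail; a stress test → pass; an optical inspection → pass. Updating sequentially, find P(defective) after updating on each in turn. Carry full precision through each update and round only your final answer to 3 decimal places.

After an optical inspection='fail': P(defective) = 0.85·0.1500 / (0.85·0.1500 + 0.15·0.8500) ≈ 0.5000
After a stress test='pass': P(defective) = 0.45·0.5000 / (0.45·0.5000 + 0.7·0.5000) ≈ 0.3913
After an optical inspection='pass': P(defective) = 0.15·0.3913 / (0.15·0.3913 + 0.85·0.6087) ≈ 0.1019

0.102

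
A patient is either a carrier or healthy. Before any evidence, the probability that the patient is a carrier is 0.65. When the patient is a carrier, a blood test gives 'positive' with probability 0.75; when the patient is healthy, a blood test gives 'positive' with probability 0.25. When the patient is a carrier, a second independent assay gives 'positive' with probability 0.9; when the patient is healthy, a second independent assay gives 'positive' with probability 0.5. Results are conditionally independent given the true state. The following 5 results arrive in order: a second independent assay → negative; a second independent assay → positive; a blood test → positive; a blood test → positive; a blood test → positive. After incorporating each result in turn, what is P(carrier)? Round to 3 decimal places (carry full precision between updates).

0.948

After a second independent assay='negative': P(carrier) = 0.1·0.6500 / (0.1·0.6500 + 0.5·0.3500) ≈ 0.2708
After a second independent assay='positive': P(carrier) = 0.9·0.2708 / (0.9·0.2708 + 0.5·0.7292) ≈ 0.4007
After a blood test='positive': P(carrier) = 0.75·0.4007 / (0.75·0.4007 + 0.25·0.5993) ≈ 0.6673
After a blood test='positive': P(carrier) = 0.75·0.6673 / (0.75·0.6673 + 0.25·0.3327) ≈ 0.8575
After a blood test='positive': P(carrier) = 0.75·0.8575 / (0.75·0.8575 + 0.25·0.1425) ≈ 0.9475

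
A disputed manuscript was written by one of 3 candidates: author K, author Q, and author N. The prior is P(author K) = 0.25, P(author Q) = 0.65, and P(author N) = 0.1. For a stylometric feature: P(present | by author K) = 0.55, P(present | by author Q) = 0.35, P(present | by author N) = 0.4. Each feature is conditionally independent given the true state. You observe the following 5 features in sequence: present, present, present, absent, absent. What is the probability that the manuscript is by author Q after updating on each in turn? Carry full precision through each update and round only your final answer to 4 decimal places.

After 'present': normaliser = 0.55·0.2500 + 0.35·0.6500 + 0.4·0.1000; P(author K) ≈ 0.3395, P(author Q) ≈ 0.5617, P(author N) ≈ 0.0988
After 'present': normaliser = 0.55·0.3395 + 0.35·0.5617 + 0.4·0.0988; P(author K) ≈ 0.4416, P(author Q) ≈ 0.4650, P(author N) ≈ 0.0934
After 'present': normaliser = 0.55·0.4416 + 0.35·0.4650 + 0.4·0.0934; P(author K) ≈ 0.5483, P(author Q) ≈ 0.3674, P(author N) ≈ 0.0844
After 'absent': normaliser = 0.45·0.5483 + 0.65·0.3674 + 0.6·0.0844; P(author K) ≈ 0.4602, P(author Q) ≈ 0.4454, P(author N) ≈ 0.0944
After 'absent': normaliser = 0.45·0.4602 + 0.65·0.4454 + 0.6·0.0944; P(author K) ≈ 0.3743, P(author Q) ≈ 0.5233, P(author N) ≈ 0.1024

0.5233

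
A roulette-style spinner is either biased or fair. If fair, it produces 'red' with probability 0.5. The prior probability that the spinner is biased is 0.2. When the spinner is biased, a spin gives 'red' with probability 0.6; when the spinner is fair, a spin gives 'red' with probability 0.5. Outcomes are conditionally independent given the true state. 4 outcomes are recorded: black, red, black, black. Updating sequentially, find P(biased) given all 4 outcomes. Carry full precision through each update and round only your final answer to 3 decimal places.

After 'black': P(biased) = 0.4·0.2000 / (0.4·0.2000 + 0.5·0.8000) ≈ 0.1667
After 'red': P(biased) = 0.6·0.1667 / (0.6·0.1667 + 0.5·0.8333) ≈ 0.1935
After 'black': P(biased) = 0.4·0.1935 / (0.4·0.1935 + 0.5·0.8065) ≈ 0.1611
After 'black': P(biased) = 0.4·0.1611 / (0.4·0.1611 + 0.5·0.8389) ≈ 0.1331

0.133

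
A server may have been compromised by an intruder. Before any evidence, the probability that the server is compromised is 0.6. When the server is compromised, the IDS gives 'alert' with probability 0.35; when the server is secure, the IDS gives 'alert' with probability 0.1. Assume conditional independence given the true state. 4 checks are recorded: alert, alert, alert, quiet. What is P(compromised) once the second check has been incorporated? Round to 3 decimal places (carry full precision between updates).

After 'alert': P(compromised) = 0.35·0.6000 / (0.35·0.6000 + 0.1·0.4000) ≈ 0.8400
After 'alert': P(compromised) = 0.35·0.8400 / (0.35·0.8400 + 0.1·0.1600) ≈ 0.9484

0.948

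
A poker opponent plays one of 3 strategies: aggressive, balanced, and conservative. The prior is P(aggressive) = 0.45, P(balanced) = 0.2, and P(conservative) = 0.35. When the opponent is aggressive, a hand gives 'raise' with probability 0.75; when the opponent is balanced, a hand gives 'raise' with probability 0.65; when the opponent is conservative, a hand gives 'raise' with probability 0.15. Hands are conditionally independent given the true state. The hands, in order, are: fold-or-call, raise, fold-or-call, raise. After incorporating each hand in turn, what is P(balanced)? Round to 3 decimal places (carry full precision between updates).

After 'fold-or-call': normaliser = 0.25·0.4500 + 0.35·0.2000 + 0.85·0.3500; P(aggressive) ≈ 0.2344, P(balanced) ≈ 0.1458, P(conservative) ≈ 0.6198
After 'raise': normaliser = 0.75·0.2344 + 0.65·0.1458 + 0.15·0.6198; P(aggressive) ≈ 0.4835, P(balanced) ≈ 0.2607, P(conservative) ≈ 0.2557
After 'fold-or-call': normaliser = 0.25·0.4835 + 0.35·0.2607 + 0.85·0.2557; P(aggressive) ≈ 0.2814, P(balanced) ≈ 0.2125, P(conservative) ≈ 0.5061
After 'raise': normaliser = 0.75·0.2814 + 0.65·0.2125 + 0.15·0.5061; P(aggressive) ≈ 0.4965, P(balanced) ≈ 0.3249, P(conservative) ≈ 0.1786

0.325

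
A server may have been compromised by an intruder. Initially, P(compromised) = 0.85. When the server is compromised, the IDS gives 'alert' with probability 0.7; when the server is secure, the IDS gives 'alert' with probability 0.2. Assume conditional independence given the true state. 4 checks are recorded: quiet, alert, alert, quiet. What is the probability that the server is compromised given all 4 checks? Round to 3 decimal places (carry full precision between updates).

0.907

After 'quiet': P(compromised) = 0.3·0.8500 / (0.3·0.8500 + 0.8·0.1500) ≈ 0.6800
After 'alert': P(compromised) = 0.7·0.6800 / (0.7·0.6800 + 0.2·0.3200) ≈ 0.8815
After 'alert': P(compromised) = 0.7·0.8815 / (0.7·0.8815 + 0.2·0.1185) ≈ 0.9630
After 'quiet': P(compromised) = 0.3·0.9630 / (0.3·0.9630 + 0.8·0.0370) ≈ 0.9071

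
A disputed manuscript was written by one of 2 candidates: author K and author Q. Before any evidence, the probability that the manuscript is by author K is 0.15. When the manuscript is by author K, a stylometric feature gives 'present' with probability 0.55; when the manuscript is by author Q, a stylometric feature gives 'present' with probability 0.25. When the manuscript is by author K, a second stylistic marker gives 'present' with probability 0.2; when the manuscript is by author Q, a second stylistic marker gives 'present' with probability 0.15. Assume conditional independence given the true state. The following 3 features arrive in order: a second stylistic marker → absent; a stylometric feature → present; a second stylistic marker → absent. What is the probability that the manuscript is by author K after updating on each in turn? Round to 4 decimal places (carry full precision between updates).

Each posterior becomes the prior for the next update.
After a second stylistic marker='absent': P(author K) = 0.8·0.1500 / (0.8·0.1500 + 0.85·0.8500) ≈ 0.1424
After a stylometric feature='present': P(author K) = 0.55·0.1424 / (0.55·0.1424 + 0.25·0.8576) ≈ 0.2676
After a second stylistic marker='absent': P(author K) = 0.8·0.2676 / (0.8·0.2676 + 0.85·0.7324) ≈ 0.2559

0.2559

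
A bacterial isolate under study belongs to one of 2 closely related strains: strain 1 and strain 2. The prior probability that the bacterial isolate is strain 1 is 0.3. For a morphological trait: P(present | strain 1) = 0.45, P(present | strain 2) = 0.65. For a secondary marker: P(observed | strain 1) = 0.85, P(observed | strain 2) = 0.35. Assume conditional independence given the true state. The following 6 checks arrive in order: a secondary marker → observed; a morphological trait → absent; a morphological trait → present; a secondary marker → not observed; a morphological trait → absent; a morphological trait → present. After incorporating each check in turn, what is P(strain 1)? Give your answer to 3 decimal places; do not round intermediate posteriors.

0.221

Apply Bayes' rule sequentially, carrying P(strain 1) forward.
After a secondary marker='observed': P(strain 1) = 0.85·0.3000 / (0.85·0.3000 + 0.35·0.7000) ≈ 0.5100
After a morphological trait='absent': P(strain 1) = 0.55·0.5100 / (0.55·0.5100 + 0.35·0.4900) ≈ 0.6206
After a morphological trait='present': P(strain 1) = 0.45·0.6206 / (0.45·0.6206 + 0.65·0.3794) ≈ 0.5310
After a secondary marker='not observed': P(strain 1) = 0.15·0.5310 / (0.15·0.5310 + 0.65·0.4690) ≈ 0.2072
After a morphological trait='absent': P(strain 1) = 0.55·0.2072 / (0.55·0.2072 + 0.35·0.7928) ≈ 0.2911
After a morphological trait='present': P(strain 1) = 0.45·0.2911 / (0.45·0.2911 + 0.65·0.7089) ≈ 0.2214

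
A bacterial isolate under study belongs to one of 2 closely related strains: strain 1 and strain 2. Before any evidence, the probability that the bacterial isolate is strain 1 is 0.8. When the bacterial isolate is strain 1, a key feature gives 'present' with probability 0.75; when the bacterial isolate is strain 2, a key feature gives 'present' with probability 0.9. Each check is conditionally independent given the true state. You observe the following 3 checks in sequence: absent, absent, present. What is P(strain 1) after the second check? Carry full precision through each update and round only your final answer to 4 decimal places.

0.9615

Apply Bayes' rule sequentially, carrying P(strain 1) forward.
After 'absent': P(strain 1) = 0.25·0.8000 / (0.25·0.8000 + 0.1·0.2000) ≈ 0.9091
After 'absent': P(strain 1) = 0.25·0.9091 / (0.25·0.9091 + 0.1·0.0909) ≈ 0.9615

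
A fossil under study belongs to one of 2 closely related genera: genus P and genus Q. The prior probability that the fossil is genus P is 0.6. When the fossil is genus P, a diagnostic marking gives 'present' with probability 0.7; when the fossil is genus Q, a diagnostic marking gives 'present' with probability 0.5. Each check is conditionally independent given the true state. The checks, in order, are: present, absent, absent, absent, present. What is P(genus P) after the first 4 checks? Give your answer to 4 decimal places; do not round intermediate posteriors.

0.3121

After 'present': P(genus P) = 0.7·0.6000 / (0.7·0.6000 + 0.5·0.4000) ≈ 0.6774
After 'absent': P(genus P) = 0.3·0.6774 / (0.3·0.6774 + 0.5·0.3226) ≈ 0.5575
After 'absent': P(genus P) = 0.3·0.5575 / (0.3·0.5575 + 0.5·0.4425) ≈ 0.4305
After 'absent': P(genus P) = 0.3·0.4305 / (0.3·0.4305 + 0.5·0.5695) ≈ 0.3121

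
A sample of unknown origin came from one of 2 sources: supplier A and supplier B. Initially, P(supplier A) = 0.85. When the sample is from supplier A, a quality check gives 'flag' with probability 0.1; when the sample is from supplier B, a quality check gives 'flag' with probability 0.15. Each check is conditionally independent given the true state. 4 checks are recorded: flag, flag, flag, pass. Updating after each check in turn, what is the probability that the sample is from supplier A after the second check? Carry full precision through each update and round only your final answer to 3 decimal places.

Each posterior becomes the prior for the next update.
After 'flag': P(supplier A) = 0.1·0.8500 / (0.1·0.8500 + 0.15·0.1500) ≈ 0.7907
After 'flag': P(supplier A) = 0.1·0.7907 / (0.1·0.7907 + 0.15·0.2093) ≈ 0.7158

0.716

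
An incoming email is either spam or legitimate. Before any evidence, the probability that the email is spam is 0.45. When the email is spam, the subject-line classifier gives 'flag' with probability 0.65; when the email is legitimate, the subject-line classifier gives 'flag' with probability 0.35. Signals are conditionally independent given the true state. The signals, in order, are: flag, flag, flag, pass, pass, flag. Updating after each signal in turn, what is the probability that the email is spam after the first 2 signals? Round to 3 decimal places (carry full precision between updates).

After 'flag': P(spam) = 0.65·0.4500 / (0.65·0.4500 + 0.35·0.5500) ≈ 0.6031
After 'flag': P(spam) = 0.65·0.6031 / (0.65·0.6031 + 0.35·0.3969) ≈ 0.7383

0.738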